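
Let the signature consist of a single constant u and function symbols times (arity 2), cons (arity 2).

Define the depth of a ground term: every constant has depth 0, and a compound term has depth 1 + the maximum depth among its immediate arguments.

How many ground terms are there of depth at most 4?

Count level by level. With function symbols times/2, cons/2, the terms of depth ≤ k are the 1 constant together with each function applied to depth-≤(k−1) tuples, so N_k = 1 + N_{k-1}^2 + N_{k-1}^2.
N_0 = 1
N_1 = 1 + 1^2 + 1^2 = 3
N_2 = 1 + 3^2 + 3^2 = 19
N_3 = 1 + 19^2 + 19^2 = 723
N_4 = 1 + 723^2 + 723^2 = 1045459

1045459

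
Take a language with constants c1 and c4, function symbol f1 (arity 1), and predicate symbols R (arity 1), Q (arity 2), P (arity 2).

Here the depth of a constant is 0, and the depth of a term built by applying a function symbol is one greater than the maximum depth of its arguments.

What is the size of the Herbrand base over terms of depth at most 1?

36

First count ground terms of depth ≤ 1.
Let N_k = |{terms of depth ≤ k}|. Then N_0 = 2 and N_k = 2 + N_{k-1} for k ≥ 1 (one summand per function symbol, arity giving the exponent).
N_0 = 2
N_1 = 2 + 2 = 4
Explicitly: c1, c4, f1(c1), f1(c4).
So |H| = 4.
Ground atoms are formed by filling each argument slot of a predicate with a term from H, so an r-ary predicate gives |H|^r atoms:
  R: 4;  Q: 4^2 = 16;  P: 4^2 = 16
Total ground atoms: 4 + 16 + 16 = 36.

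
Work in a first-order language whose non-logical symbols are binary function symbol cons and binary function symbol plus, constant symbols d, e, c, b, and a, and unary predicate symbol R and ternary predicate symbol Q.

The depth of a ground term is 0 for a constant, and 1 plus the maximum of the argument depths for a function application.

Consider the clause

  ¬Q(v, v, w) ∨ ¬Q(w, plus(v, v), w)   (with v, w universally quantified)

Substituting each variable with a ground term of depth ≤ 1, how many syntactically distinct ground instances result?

Ground terms of depth ≤ 1:
  Let N_k = |{terms of depth ≤ k}|. Then N_0 = 5 and N_k = 5 + N_{k-1}^2 + N_{k-1}^2 for k ≥ 1 (one summand per function symbol, arity giving the exponent).
  N_0 = 5
  N_1 = 5 + 5^2 + 5^2 = 55
So there are 55 ground terms available for substitution.
There are 2 variables to instantiate (v, w), each occurring in at least one literal, so different choices give different ground instances.
Number of ground instances = 55^2 = 3025.

3025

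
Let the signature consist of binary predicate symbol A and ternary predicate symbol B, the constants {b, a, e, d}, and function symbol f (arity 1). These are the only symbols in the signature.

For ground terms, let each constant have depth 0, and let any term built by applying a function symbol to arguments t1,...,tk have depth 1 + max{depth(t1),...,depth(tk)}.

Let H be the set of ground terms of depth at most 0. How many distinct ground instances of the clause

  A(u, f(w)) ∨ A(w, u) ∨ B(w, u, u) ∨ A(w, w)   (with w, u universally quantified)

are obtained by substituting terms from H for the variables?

Ground terms of depth ≤ 0:
  Let N_k count ground terms of depth at most k. Each non-constant term of depth ≤ k is some function symbol applied to depth-≤(k−1) arguments, giving N_k = 4 + N_{k-1}.
  N_0 = 4
  Explicitly: b, a, e, d.
So there are 4 ground terms available for substitution.
The clause has 2 distinct variables (w, u), each appearing in the body. In the free term algebra distinct substitutions yield syntactically distinct ground instances.
Number of ground instances = 4^2 = 16.

16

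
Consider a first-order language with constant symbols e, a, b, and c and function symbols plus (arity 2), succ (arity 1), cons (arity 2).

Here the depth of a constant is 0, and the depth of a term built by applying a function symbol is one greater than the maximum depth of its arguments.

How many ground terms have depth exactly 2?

Count level by level. With function symbols plus/2, succ/1, cons/2, the terms of depth ≤ k are the 4 constants together with each function applied to depth-≤(k−1) tuples, so N_k = 4 + N_{k-1}^2 + N_{k-1} + N_{k-1}^2.
N_0 = 4
N_1 = 4 + 4^2 + 4 + 4^2 = 40
N_2 = 4 + 40^2 + 40 + 40^2 = 3244
Terms of depth exactly 2: N_2 − N_1 = 3244 − 40 = 3204.

3204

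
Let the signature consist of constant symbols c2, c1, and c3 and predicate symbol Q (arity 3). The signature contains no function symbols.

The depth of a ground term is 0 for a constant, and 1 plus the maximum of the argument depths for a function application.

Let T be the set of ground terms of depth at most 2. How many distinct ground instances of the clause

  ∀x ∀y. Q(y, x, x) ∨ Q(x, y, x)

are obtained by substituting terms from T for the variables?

Ground terms of depth ≤ 2:
  With no function symbols every ground term is a constant, so there are exactly 3 ground terms at every depth bound.
  N_0 = 3
  N_1 = 3
  N_2 = 3
So there are 3 ground terms available for substitution.
Each of x, y ranges independently over the available ground terms, and distinct assignments produce distinct instances.
Number of ground instances = 3^2 = 9.

9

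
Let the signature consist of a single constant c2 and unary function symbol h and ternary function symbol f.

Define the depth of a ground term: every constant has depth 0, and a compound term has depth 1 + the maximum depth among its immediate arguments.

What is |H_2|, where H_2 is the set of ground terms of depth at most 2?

If N_k denotes the number of depth-≤k ground terms, the 1 constant gives N_0 = 1, and each function symbol of arity r contributes N_{k-1}^r new terms at level k: N_k = 1 + N_{k-1} + N_{k-1}^3.
N_0 = 1
N_1 = 1 + 1 + 1^3 = 3
N_2 = 1 + 3 + 3^3 = 31

31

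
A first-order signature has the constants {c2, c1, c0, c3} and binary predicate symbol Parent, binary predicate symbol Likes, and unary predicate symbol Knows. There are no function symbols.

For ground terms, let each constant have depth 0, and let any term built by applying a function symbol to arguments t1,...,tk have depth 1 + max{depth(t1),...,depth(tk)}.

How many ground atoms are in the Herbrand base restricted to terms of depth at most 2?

36

First count ground terms of depth ≤ 2.
With no function symbols every ground term is a constant, so there are exactly 4 ground terms at every depth bound.
N_0 = 4
N_1 = 4
N_2 = 4
So |H| = 4.
A ground atom is a predicate applied to a tuple of terms from H, so the count is the sum over predicates of |H|^arity:
  Parent: 4^2 = 16;  Likes: 4^2 = 16;  Knows: 4
Total ground atoms: 16 + 16 + 4 = 36.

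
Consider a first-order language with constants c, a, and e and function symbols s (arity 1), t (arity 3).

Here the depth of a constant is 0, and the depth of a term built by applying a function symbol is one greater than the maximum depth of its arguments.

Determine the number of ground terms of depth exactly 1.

30

Count level by level. With function symbols s/1, t/3, the terms of depth ≤ k are the 3 constants together with each function applied to depth-≤(k−1) tuples, so N_k = 3 + N_{k-1} + N_{k-1}^3.
N_0 = 3
N_1 = 3 + 3 + 3^3 = 33
Terms of depth exactly 1: N_1 − N_0 = 33 − 3 = 30.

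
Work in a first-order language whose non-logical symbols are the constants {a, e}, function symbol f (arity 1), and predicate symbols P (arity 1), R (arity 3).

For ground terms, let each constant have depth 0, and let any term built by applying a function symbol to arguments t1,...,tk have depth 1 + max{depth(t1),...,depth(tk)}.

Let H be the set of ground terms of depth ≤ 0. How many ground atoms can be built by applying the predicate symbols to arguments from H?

First count ground terms of depth ≤ 0.
Count level by level. With function symbols f/1, the terms of depth ≤ k are the 2 constants together with each function applied to depth-≤(k−1) tuples, so N_k = 2 + N_{k-1}.
N_0 = 2
Explicitly: a, e.
So |H| = 2.
Each predicate of arity r yields |H|^r ground atoms (one per choice of an r-tuple from H):
  P: 2;  R: 2^3 = 8
Total ground atoms: 2 + 8 = 10.

10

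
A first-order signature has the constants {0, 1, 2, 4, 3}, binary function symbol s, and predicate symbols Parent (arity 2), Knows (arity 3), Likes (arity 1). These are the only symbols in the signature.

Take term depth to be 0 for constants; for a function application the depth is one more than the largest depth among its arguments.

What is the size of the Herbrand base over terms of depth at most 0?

155

First count ground terms of depth ≤ 0.
If N_k denotes the number of depth-≤k ground terms, the 5 constants give N_0 = 5, and each function symbol of arity r contributes N_{k-1}^r new terms at level k: N_k = 5 + N_{k-1}^2.
N_0 = 5
So |H| = 5.
For each predicate symbol, the number of ground atoms is |H| raised to its arity; summing:
  Parent: 5^2 = 25;  Knows: 5^3 = 125;  Likes: 5
Total ground atoms: 25 + 125 + 5 = 155.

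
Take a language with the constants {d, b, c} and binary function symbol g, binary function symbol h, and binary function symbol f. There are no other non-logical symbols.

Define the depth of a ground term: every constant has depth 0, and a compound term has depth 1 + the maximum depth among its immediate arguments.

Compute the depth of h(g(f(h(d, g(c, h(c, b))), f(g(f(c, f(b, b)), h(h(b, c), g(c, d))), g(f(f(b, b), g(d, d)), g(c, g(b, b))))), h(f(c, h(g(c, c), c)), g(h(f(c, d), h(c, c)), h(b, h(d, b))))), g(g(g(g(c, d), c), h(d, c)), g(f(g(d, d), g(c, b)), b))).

7

depth(h(c, b)) = 1 + max(0, 0) = 1
depth(g(c, h(c, b))) = 1 + max(0, 1) = 2
depth(h(d, g(c, h(c, b)))) = 1 + max(0, 2) = 3
depth(f(b, b)) = 1 + max(0, 0) = 1
depth(f(c, f(b, b))) = 1 + max(0, 1) = 2
depth(h(b, c)) = 1 + max(0, 0) = 1
depth(g(c, d)) = 1 + max(0, 0) = 1
depth(h(h(b, c), g(c, d))) = 1 + max(1, 1) = 2
depth(g(f(c, f(b, b)), h(h(b, c), g(c, d)))) = 1 + max(2, 2) = 3
depth(g(d, d)) = 1 + max(0, 0) = 1
depth(f(f(b, b), g(d, d))) = 1 + max(1, 1) = 2
depth(g(b, b)) = 1 + max(0, 0) = 1
depth(g(c, g(b, b))) = 1 + max(0, 1) = 2
depth(g(f(f(b, b), g(d, d)), g(c, g(b, b)))) = 1 + max(2, 2) = 3
depth(f(g(f(c, f(b, b)), h(h(b, c), g(c, d))), g(f(f(b, b), g(d, d)), g(c, g(b, b))))) = 1 + max(3, 3) = 4
depth(f(h(d, g(c, h(c, b))), f(g(f(c, f(b, b)), h(h(b, c), g(c, d))), g(f(f(b, b), g(d, d)), g(c, g(b, b)))))) = 1 + max(3, 4) = 5
depth(g(c, c)) = 1 + max(0, 0) = 1
depth(h(g(c, c), c)) = 1 + max(1, 0) = 2
depth(f(c, h(g(c, c), c))) = 1 + max(0, 2) = 3
depth(f(c, d)) = 1 + max(0, 0) = 1
depth(h(c, c)) = 1 + max(0, 0) = 1
depth(h(f(c, d), h(c, c))) = 1 + max(1, 1) = 2
depth(h(d, b)) = 1 + max(0, 0) = 1
depth(h(b, h(d, b))) = 1 + max(0, 1) = 2
depth(g(h(f(c, d), h(c, c)), h(b, h(d, b)))) = 1 + max(2, 2) = 3
depth(h(f(c, h(g(c, c), c)), g(h(f(c, d), h(c, c)), h(b, h(d, b))))) = 1 + max(3, 3) = 4
depth(g(f(h(d, g(c, h(c, b))), f(g(f(c, f(b, b)), h(h(b, c), g(c, d))), g(f(f(b, b), g(d, d)), g(c, g(b, b))))), h(f(c, h(g(c, c), c)), g(h(f(c, d), h(c, c)), h(b, h(d, b)))))) = 1 + max(5, 4) = 6
depth(g(g(c, d), c)) = 1 + max(1, 0) = 2
depth(h(d, c)) = 1 + max(0, 0) = 1
depth(g(g(g(c, d), c), h(d, c))) = 1 + max(2, 1) = 3
depth(g(c, b)) = 1 + max(0, 0) = 1
depth(f(g(d, d), g(c, b))) = 1 + max(1, 1) = 2
depth(g(f(g(d, d), g(c, b)), b)) = 1 + max(2, 0) = 3
depth(g(g(g(g(c, d), c), h(d, c)), g(f(g(d, d), g(c, b)), b))) = 1 + max(3, 3) = 4
depth(h(g(f(h(d, g(c, h(c, b))), f(g(f(c, f(b, b)), h(h(b, c), g(c, d))), g(f(f(b, b), g(d, d)), g(c, g(b, b))))), h(f(c, h(g(c, c), c)), g(h(f(c, d), h(c, c)), h(b, h(d, b))))), g(g(g(g(c, d), c), h(d, c)), g(f(g(d, d), g(c, b)), b)))) = 1 + max(6, 4) = 7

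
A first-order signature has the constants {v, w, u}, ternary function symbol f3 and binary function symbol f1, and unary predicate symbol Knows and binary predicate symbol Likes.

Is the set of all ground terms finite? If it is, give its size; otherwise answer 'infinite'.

The signature has at least one function symbol (f3, arity 3) and at least one constant (v).
Iterating f3 gives infinitely many distinct ground terms: v, f3(v, v, v), f3(f3(v, v, v), f3(v, v, v), f3(v, v, v)), ...
So the Herbrand universe is infinite.

infinite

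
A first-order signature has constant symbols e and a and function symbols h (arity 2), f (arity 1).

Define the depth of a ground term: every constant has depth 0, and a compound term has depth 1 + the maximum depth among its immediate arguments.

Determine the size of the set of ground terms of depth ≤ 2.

74

If N_k denotes the number of depth-≤k ground terms, the 2 constants give N_0 = 2, and each function symbol of arity r contributes N_{k-1}^r new terms at level k: N_k = 2 + N_{k-1}^2 + N_{k-1}.
N_0 = 2
N_1 = 2 + 2^2 + 2 = 8
N_2 = 2 + 8^2 + 8 = 74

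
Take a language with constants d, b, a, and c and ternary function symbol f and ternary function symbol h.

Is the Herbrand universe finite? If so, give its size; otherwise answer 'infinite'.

The signature has at least one function symbol (f, arity 3) and at least one constant (d).
Iterating f gives infinitely many distinct ground terms: d, f(d, d, d), f(f(d, d, d), f(d, d, d), f(d, d, d)), ...
So the Herbrand universe is infinite.

infinite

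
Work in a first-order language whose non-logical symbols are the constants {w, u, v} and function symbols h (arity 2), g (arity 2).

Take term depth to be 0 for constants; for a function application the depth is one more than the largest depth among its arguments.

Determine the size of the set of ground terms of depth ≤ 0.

3

Let N_k = |{terms of depth ≤ k}|. Then N_0 = 3 and N_k = 3 + N_{k-1}^2 + N_{k-1}^2 for k ≥ 1 (one summand per function symbol, arity giving the exponent).
N_0 = 3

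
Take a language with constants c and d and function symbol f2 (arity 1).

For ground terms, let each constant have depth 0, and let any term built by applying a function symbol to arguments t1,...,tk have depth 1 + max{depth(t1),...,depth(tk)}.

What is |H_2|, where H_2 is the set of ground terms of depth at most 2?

Count level by level. With function symbols f2/1, the terms of depth ≤ k are the 2 constants together with each function applied to depth-≤(k−1) tuples, so N_k = 2 + N_{k-1}.
N_0 = 2
N_1 = 2 + 2 = 4
N_2 = 2 + 4 = 6
Explicitly: c, d, f2(c), f2(d), f2(f2(c)), f2(f2(d)).

6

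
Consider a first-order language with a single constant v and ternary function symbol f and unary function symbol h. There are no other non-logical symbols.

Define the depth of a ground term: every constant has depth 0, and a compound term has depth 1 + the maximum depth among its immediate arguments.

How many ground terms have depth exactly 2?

Count level by level. With function symbols f/3, h/1, the terms of depth ≤ k are the 1 constant together with each function applied to depth-≤(k−1) tuples, so N_k = 1 + N_{k-1}^3 + N_{k-1}.
N_0 = 1
N_1 = 1 + 1^3 + 1 = 3
N_2 = 1 + 3^3 + 3 = 31
Terms of depth exactly 2: N_2 − N_1 = 31 − 3 = 28.

28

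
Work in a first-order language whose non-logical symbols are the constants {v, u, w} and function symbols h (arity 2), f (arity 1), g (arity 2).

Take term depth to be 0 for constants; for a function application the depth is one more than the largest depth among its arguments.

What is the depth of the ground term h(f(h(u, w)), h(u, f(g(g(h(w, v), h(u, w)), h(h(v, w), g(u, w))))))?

depth(h(u, w)) = 1 + max(0, 0) = 1
depth(f(h(u, w))) = 1 + depth(h(u, w)) = 1 + 1 = 2
depth(h(w, v)) = 1 + max(0, 0) = 1
depth(g(h(w, v), h(u, w))) = 1 + max(1, 1) = 2
depth(h(v, w)) = 1 + max(0, 0) = 1
depth(g(u, w)) = 1 + max(0, 0) = 1
depth(h(h(v, w), g(u, w))) = 1 + max(1, 1) = 2
depth(g(g(h(w, v), h(u, w)), h(h(v, w), g(u, w)))) = 1 + max(2, 2) = 3
depth(f(g(g(h(w, v), h(u, w)), h(h(v, w), g(u, w))))) = 1 + depth(g(g(h(w, v), h(u, w)), h(h(v, w), g(u, w)))) = 1 + 3 = 4
depth(h(u, f(g(g(h(w, v), h(u, w)), h(h(v, w), g(u, w)))))) = 1 + max(0, 4) = 5
depth(h(f(h(u, w)), h(u, f(g(g(h(w, v), h(u, w)), h(h(v, w), g(u, w))))))) = 1 + max(2, 5) = 6

6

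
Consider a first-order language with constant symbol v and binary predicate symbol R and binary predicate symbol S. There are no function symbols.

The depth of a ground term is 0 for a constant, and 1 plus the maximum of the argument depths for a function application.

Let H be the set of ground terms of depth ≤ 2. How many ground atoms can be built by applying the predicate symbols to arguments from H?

First count ground terms of depth ≤ 2.
With no function symbols every ground term is a constant, so there is exactly 1 ground term at every depth bound.
N_0 = 1
N_1 = 1
N_2 = 1
So |H| = 1.
For each predicate symbol, the number of ground atoms is |H| raised to its arity; summing:
  R: 1^2 = 1;  S: 1^2 = 1
Total ground atoms: 1 + 1 = 2.

2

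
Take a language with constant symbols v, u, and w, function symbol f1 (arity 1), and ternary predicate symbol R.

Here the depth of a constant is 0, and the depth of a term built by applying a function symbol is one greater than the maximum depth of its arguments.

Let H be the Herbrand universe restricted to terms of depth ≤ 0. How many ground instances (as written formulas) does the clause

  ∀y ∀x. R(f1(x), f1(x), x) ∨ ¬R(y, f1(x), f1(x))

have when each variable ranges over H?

Ground terms of depth ≤ 0:
  Let N_k = |{terms of depth ≤ k}|. Then N_0 = 3 and N_k = 3 + N_{k-1} for k ≥ 1 (one summand per function symbol, arity giving the exponent).
  N_0 = 3
  Explicitly: v, u, w.
So there are 3 ground terms available for substitution.
Each of y, x ranges independently over the available ground terms, and distinct assignments produce distinct instances.
Number of ground instances = 3^2 = 9.

9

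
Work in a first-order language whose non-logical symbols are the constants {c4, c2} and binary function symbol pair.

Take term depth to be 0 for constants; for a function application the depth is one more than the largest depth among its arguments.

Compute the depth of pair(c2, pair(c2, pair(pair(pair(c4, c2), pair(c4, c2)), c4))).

depth(pair(c4, c2)) = 1 + max(0, 0) = 1
depth(pair(pair(c4, c2), pair(c4, c2))) = 1 + max(1, 1) = 2
depth(pair(pair(pair(c4, c2), pair(c4, c2)), c4)) = 1 + max(2, 0) = 3
depth(pair(c2, pair(pair(pair(c4, c2), pair(c4, c2)), c4))) = 1 + max(0, 3) = 4
depth(pair(c2, pair(c2, pair(pair(pair(c4, c2), pair(c4, c2)), c4)))) = 1 + max(0, 4) = 5

5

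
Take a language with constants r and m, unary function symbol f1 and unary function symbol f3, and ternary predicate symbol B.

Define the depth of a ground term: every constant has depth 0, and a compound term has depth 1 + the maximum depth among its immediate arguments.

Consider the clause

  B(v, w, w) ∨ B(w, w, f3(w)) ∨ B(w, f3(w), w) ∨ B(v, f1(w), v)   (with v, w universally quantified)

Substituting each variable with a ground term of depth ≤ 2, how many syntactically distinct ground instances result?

Ground terms of depth ≤ 2:
  If N_k denotes the number of depth-≤k ground terms, the 2 constants give N_0 = 2, and each function symbol of arity r contributes N_{k-1}^r new terms at level k: N_k = 2 + N_{k-1} + N_{k-1}.
  N_0 = 2
  N_1 = 2 + 2 + 2 = 6
  N_2 = 2 + 6 + 6 = 14
So there are 14 ground terms available for substitution.
The body mentions every one of the 2 quantified variables; since ground terms form a free algebra, no two substitutions collapse to the same formula.
Number of ground instances = 14^2 = 196.

196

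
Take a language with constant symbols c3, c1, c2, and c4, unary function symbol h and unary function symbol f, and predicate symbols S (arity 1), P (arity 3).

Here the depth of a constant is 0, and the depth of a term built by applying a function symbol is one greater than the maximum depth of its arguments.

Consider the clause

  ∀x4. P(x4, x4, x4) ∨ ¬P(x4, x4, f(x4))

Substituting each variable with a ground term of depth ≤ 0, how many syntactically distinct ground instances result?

4

Ground terms of depth ≤ 0:
  If N_k denotes the number of depth-≤k ground terms, the 4 constants give N_0 = 4, and each function symbol of arity r contributes N_{k-1}^r new terms at level k: N_k = 4 + N_{k-1} + N_{k-1}.
  N_0 = 4
  Explicitly: c3, c1, c2, c4.
So there are 4 ground terms available for substitution.
The clause has 1 distinct variable (x4), which appears in the body. In the free term algebra distinct substitutions yield syntactically distinct ground instances.
Number of ground instances = 4.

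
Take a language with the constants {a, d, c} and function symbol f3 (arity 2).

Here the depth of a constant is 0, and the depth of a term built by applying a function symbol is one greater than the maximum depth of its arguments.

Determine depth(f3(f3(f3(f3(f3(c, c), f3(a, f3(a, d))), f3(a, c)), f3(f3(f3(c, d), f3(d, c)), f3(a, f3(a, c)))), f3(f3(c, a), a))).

depth(f3(c, c)) = 1 + max(0, 0) = 1
depth(f3(a, d)) = 1 + max(0, 0) = 1
depth(f3(a, f3(a, d))) = 1 + max(0, 1) = 2
depth(f3(f3(c, c), f3(a, f3(a, d)))) = 1 + max(1, 2) = 3
depth(f3(a, c)) = 1 + max(0, 0) = 1
depth(f3(f3(f3(c, c), f3(a, f3(a, d))), f3(a, c))) = 1 + max(3, 1) = 4
depth(f3(c, d)) = 1 + max(0, 0) = 1
depth(f3(d, c)) = 1 + max(0, 0) = 1
depth(f3(f3(c, d), f3(d, c))) = 1 + max(1, 1) = 2
depth(f3(a, f3(a, c))) = 1 + max(0, 1) = 2
depth(f3(f3(f3(c, d), f3(d, c)), f3(a, f3(a, c)))) = 1 + max(2, 2) = 3
depth(f3(f3(f3(f3(c, c), f3(a, f3(a, d))), f3(a, c)), f3(f3(f3(c, d), f3(d, c)), f3(a, f3(a, c))))) = 1 + max(4, 3) = 5
depth(f3(c, a)) = 1 + max(0, 0) = 1
depth(f3(f3(c, a), a)) = 1 + max(1, 0) = 2
depth(f3(f3(f3(f3(f3(c, c), f3(a, f3(a, d))), f3(a, c)), f3(f3(f3(c, d), f3(d, c)), f3(a, f3(a, c)))), f3(f3(c, a), a))) = 1 + max(5, 2) = 6

6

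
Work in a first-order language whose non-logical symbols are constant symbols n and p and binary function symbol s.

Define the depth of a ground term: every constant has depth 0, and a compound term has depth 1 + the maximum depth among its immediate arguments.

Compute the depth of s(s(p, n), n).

2

depth(s(p, n)) = 1 + max(0, 0) = 1
depth(s(s(p, n), n)) = 1 + max(1, 0) = 2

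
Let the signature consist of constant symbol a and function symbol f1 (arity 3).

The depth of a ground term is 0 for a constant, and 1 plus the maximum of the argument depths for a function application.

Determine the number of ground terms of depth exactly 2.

Let N_k = |{terms of depth ≤ k}|. Then N_0 = 1 and N_k = 1 + N_{k-1}^3 for k ≥ 1 (one summand per function symbol, arity giving the exponent).
N_0 = 1
N_1 = 1 + 1^3 = 2
N_2 = 1 + 2^3 = 9
Terms of depth exactly 2: N_2 − N_1 = 9 − 2 = 7.

7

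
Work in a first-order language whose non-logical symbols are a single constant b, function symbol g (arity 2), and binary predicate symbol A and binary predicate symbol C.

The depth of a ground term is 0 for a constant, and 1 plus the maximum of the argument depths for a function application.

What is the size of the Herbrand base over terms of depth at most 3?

First count ground terms of depth ≤ 3.
Let N_k = |{terms of depth ≤ k}|. Then N_0 = 1 and N_k = 1 + N_{k-1}^2 for k ≥ 1 (one summand per function symbol, arity giving the exponent).
N_0 = 1
N_1 = 1 + 1^2 = 2
N_2 = 1 + 2^2 = 5
N_3 = 1 + 5^2 = 26
So |H| = 26.
A ground atom is a predicate applied to a tuple of terms from H, so the count is the sum over predicates of |H|^arity:
  A: 26^2 = 676;  C: 26^2 = 676
Total ground atoms: 676 + 676 = 1352.

1352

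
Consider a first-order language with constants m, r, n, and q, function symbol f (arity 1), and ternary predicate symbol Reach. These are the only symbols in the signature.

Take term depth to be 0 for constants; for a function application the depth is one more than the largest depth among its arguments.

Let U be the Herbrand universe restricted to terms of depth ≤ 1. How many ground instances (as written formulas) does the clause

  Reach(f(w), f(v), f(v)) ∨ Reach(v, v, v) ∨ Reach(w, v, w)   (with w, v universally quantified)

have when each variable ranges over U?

Ground terms of depth ≤ 1:
  Count level by level. With function symbols f/1, the terms of depth ≤ k are the 4 constants together with each function applied to depth-≤(k−1) tuples, so N_k = 4 + N_{k-1}.
  N_0 = 4
  N_1 = 4 + 4 = 8
  Explicitly: m, r, n, q, f(m), f(r), f(n), f(q).
So there are 8 ground terms available for substitution.
The body mentions every one of the 2 quantified variables; since ground terms form a free algebra, no two substitutions collapse to the same formula.
Number of ground instances = 8^2 = 64.

64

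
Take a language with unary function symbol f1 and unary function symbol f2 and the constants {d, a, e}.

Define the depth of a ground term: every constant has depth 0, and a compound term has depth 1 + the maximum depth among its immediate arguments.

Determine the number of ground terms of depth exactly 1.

If N_k denotes the number of depth-≤k ground terms, the 3 constants give N_0 = 3, and each function symbol of arity r contributes N_{k-1}^r new terms at level k: N_k = 3 + N_{k-1} + N_{k-1}.
N_0 = 3
N_1 = 3 + 3 + 3 = 9
Terms of depth exactly 1: N_1 − N_0 = 9 − 3 = 6.

6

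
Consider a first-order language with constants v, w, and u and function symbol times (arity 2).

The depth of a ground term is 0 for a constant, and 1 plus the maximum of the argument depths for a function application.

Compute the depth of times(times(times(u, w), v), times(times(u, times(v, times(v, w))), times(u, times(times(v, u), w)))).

5

depth(times(u, w)) = 1 + max(0, 0) = 1
depth(times(times(u, w), v)) = 1 + max(1, 0) = 2
depth(times(v, w)) = 1 + max(0, 0) = 1
depth(times(v, times(v, w))) = 1 + max(0, 1) = 2
depth(times(u, times(v, times(v, w)))) = 1 + max(0, 2) = 3
depth(times(v, u)) = 1 + max(0, 0) = 1
depth(times(times(v, u), w)) = 1 + max(1, 0) = 2
depth(times(u, times(times(v, u), w))) = 1 + max(0, 2) = 3
depth(times(times(u, times(v, times(v, w))), times(u, times(times(v, u), w)))) = 1 + max(3, 3) = 4
depth(times(times(times(u, w), v), times(times(u, times(v, times(v, w))), times(u, times(times(v, u), w))))) = 1 + max(2, 4) = 5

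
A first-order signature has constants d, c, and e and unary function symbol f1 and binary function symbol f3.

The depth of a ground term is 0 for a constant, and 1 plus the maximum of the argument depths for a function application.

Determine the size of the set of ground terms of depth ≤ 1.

15

Let N_k count ground terms of depth at most k. Each non-constant term of depth ≤ k is some function symbol applied to depth-≤(k−1) arguments, giving N_k = 3 + N_{k-1} + N_{k-1}^2.
N_0 = 3
N_1 = 3 + 3 + 3^2 = 15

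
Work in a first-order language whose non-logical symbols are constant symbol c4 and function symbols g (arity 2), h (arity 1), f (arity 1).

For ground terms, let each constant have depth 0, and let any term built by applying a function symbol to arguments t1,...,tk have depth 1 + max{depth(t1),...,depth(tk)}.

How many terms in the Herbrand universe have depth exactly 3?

651

Let N_k = |{terms of depth ≤ k}|. Then N_0 = 1 and N_k = 1 + N_{k-1}^2 + N_{k-1} + N_{k-1} for k ≥ 1 (one summand per function symbol, arity giving the exponent).
N_0 = 1
N_1 = 1 + 1^2 + 1 + 1 = 4
N_2 = 1 + 4^2 + 4 + 4 = 25
N_3 = 1 + 25^2 + 25 + 25 = 676
Terms of depth exactly 3: N_3 − N_2 = 676 − 25 = 651.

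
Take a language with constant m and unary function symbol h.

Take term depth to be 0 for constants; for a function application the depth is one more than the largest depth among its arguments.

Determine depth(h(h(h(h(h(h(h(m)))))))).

7

depth(h(m)) = 1 + depth(m) = 1 + 0 = 1
depth(h(h(m))) = 1 + depth(h(m)) = 1 + 1 = 2
depth(h(h(h(m)))) = 1 + depth(h(h(m))) = 1 + 2 = 3
depth(h(h(h(h(m))))) = 1 + depth(h(h(h(m)))) = 1 + 3 = 4
depth(h(h(h(h(h(m)))))) = 1 + depth(h(h(h(h(m))))) = 1 + 4 = 5
depth(h(h(h(h(h(h(m))))))) = 1 + depth(h(h(h(h(h(m)))))) = 1 + 5 = 6
depth(h(h(h(h(h(h(h(m)))))))) = 1 + depth(h(h(h(h(h(h(m))))))) = 1 + 6 = 7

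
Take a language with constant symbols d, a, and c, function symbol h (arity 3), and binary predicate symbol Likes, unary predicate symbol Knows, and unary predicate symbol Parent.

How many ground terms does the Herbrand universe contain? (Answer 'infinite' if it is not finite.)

The signature has at least one function symbol (h, arity 3) and at least one constant (d).
Iterating h gives infinitely many distinct ground terms: d, h(d, d, d), h(h(d, d, d), h(d, d, d), h(d, d, d)), ...
So the Herbrand universe is infinite.

infinite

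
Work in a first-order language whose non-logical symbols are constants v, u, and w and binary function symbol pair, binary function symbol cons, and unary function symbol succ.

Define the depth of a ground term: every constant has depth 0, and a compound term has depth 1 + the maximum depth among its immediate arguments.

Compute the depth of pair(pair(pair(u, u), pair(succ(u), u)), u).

depth(pair(u, u)) = 1 + max(0, 0) = 1
depth(succ(u)) = 1 + depth(u) = 1 + 0 = 1
depth(pair(succ(u), u)) = 1 + max(1, 0) = 2
depth(pair(pair(u, u), pair(succ(u), u))) = 1 + max(1, 2) = 3
depth(pair(pair(pair(u, u), pair(succ(u), u)), u)) = 1 + max(3, 0) = 4

4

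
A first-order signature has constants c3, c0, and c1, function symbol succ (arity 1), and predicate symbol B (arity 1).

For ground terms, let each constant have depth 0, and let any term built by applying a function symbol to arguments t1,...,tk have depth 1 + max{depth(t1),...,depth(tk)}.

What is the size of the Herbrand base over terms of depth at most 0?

3

First count ground terms of depth ≤ 0.
Count level by level. With function symbols succ/1, the terms of depth ≤ k are the 3 constants together with each function applied to depth-≤(k−1) tuples, so N_k = 3 + N_{k-1}.
N_0 = 3
Explicitly: c3, c0, c1.
So |H| = 3.
For each predicate symbol, the number of ground atoms is |H| raised to its arity; summing:
  B: 3
Total ground atoms: 3.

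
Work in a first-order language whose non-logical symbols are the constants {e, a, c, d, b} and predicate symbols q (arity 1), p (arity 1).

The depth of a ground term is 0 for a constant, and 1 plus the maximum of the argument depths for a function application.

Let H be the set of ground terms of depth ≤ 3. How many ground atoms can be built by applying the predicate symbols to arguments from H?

10

First count ground terms of depth ≤ 3.
With no function symbols every ground term is a constant, so there are exactly 5 ground terms at every depth bound.
N_0 = 5
N_1 = 5
N_2 = 5
N_3 = 5
Explicitly: e, a, c, d, b.
So |H| = 5.
For each predicate symbol, the number of ground atoms is |H| raised to its arity; summing:
  q: 5;  p: 5
Total ground atoms: 5 + 5 = 10.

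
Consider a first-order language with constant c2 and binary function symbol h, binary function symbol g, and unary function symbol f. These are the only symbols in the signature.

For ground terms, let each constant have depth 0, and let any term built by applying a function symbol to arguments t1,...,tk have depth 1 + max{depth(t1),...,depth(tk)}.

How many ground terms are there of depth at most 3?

2776

Write N_k for the number of ground terms of depth ≤ k. A term of depth ≤ k is either a constant or a function symbol applied to arguments of depth ≤ k−1, so N_k = 1 + N_{k-1}^2 + N_{k-1}^2 + N_{k-1}.
N_0 = 1
N_1 = 1 + 1^2 + 1^2 + 1 = 4
N_2 = 1 + 4^2 + 4^2 + 4 = 37
N_3 = 1 + 37^2 + 37^2 + 37 = 2776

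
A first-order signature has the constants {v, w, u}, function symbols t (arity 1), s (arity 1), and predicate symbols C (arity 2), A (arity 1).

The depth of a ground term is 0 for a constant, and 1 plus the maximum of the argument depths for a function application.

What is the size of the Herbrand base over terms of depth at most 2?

First count ground terms of depth ≤ 2.
If N_k denotes the number of depth-≤k ground terms, the 3 constants give N_0 = 3, and each function symbol of arity r contributes N_{k-1}^r new terms at level k: N_k = 3 + N_{k-1} + N_{k-1}.
N_0 = 3
N_1 = 3 + 3 + 3 = 9
N_2 = 3 + 9 + 9 = 21
So |H| = 21.
Each predicate of arity r yields |H|^r ground atoms (one per choice of an r-tuple from H):
  C: 21^2 = 441;  A: 21
Total ground atoms: 441 + 21 = 462.

462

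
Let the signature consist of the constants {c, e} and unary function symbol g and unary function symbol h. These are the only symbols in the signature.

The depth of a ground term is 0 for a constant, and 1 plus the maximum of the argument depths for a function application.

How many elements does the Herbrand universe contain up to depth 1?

Write N_k for the number of ground terms of depth ≤ k. A term of depth ≤ k is either a constant or a function symbol applied to arguments of depth ≤ k−1, so N_k = 2 + N_{k-1} + N_{k-1}.
N_0 = 2
N_1 = 2 + 2 + 2 = 6
Explicitly: c, e, g(c), g(e), h(c), h(e).

6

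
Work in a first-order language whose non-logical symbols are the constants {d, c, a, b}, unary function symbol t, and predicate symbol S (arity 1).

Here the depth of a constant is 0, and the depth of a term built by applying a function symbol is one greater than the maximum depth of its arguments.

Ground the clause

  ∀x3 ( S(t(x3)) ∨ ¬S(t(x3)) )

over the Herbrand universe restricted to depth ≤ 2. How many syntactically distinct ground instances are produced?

Ground terms of depth ≤ 2:
  Count level by level. With function symbols t/1, the terms of depth ≤ k are the 4 constants together with each function applied to depth-≤(k−1) tuples, so N_k = 4 + N_{k-1}.
  N_0 = 4
  N_1 = 4 + 4 = 8
  N_2 = 4 + 8 = 12
So there are 12 ground terms available for substitution.
The body mentions the single quantified variable x3; since ground terms form a free algebra, no two substitutions collapse to the same formula.
Number of ground instances = 12.

12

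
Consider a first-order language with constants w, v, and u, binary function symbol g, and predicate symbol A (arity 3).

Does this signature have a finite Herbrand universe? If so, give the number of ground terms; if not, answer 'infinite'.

infinite

The signature has at least one function symbol (g, arity 2) and at least one constant (w).
Iterating g gives infinitely many distinct ground terms: w, g(w, w), g(g(w, w), g(w, w)), ...
So the Herbrand universe is infinite.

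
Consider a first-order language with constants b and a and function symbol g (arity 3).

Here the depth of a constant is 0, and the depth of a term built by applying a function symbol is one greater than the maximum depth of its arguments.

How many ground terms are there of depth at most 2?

1002

Let N_k = |{terms of depth ≤ k}|. Then N_0 = 2 and N_k = 2 + N_{k-1}^3 for k ≥ 1 (one summand per function symbol, arity giving the exponent).
N_0 = 2
N_1 = 2 + 2^3 = 10
N_2 = 2 + 10^3 = 1002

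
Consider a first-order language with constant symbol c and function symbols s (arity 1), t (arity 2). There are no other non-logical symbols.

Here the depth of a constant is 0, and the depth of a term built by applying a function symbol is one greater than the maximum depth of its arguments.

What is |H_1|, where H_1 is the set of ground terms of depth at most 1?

3

Write N_k for the number of ground terms of depth ≤ k. A term of depth ≤ k is either a constant or a function symbol applied to arguments of depth ≤ k−1, so N_k = 1 + N_{k-1} + N_{k-1}^2.
N_0 = 1
N_1 = 1 + 1 + 1^2 = 3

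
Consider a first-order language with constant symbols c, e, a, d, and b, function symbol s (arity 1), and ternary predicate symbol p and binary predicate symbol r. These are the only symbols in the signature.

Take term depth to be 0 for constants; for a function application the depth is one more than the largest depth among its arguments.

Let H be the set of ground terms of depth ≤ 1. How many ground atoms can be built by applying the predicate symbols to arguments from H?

First count ground terms of depth ≤ 1.
Let N_k = |{terms of depth ≤ k}|. Then N_0 = 5 and N_k = 5 + N_{k-1} for k ≥ 1 (one summand per function symbol, arity giving the exponent).
N_0 = 5
N_1 = 5 + 5 = 10
So |H| = 10.
A ground atom is a predicate applied to a tuple of terms from H, so the count is the sum over predicates of |H|^arity:
  p: 10^3 = 1000;  r: 10^2 = 100
Total ground atoms: 1000 + 100 = 1100.

1100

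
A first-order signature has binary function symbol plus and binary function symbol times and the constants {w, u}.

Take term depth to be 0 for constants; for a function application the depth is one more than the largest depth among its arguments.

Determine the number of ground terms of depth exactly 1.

8

Let N_k = |{terms of depth ≤ k}|. Then N_0 = 2 and N_k = 2 + N_{k-1}^2 + N_{k-1}^2 for k ≥ 1 (one summand per function symbol, arity giving the exponent).
N_0 = 2
N_1 = 2 + 2^2 + 2^2 = 10
Terms of depth exactly 1: N_1 − N_0 = 10 − 2 = 8.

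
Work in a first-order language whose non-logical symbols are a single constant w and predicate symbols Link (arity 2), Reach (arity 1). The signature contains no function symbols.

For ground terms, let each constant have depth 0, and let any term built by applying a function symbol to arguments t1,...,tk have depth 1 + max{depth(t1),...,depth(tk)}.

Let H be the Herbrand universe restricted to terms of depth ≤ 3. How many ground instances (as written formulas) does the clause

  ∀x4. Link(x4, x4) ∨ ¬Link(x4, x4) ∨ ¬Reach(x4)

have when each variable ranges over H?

Ground terms of depth ≤ 3:
  With no function symbols every ground term is a constant, so there is exactly 1 ground term at every depth bound.
  N_0 = 1
  N_1 = 1
  N_2 = 1
  N_3 = 1
So there is exactly 1 ground term available for substitution.
The body mentions the single quantified variable x4; since ground terms form a free algebra, no two substitutions collapse to the same formula.
Number of ground instances = 1.

1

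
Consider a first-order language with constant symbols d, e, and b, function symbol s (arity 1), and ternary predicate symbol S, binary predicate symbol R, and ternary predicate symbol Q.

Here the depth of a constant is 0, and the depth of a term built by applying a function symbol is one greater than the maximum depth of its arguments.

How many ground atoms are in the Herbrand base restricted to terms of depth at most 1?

468

First count ground terms of depth ≤ 1.
If N_k denotes the number of depth-≤k ground terms, the 3 constants give N_0 = 3, and each function symbol of arity r contributes N_{k-1}^r new terms at level k: N_k = 3 + N_{k-1}.
N_0 = 3
N_1 = 3 + 3 = 6
So |H| = 6.
A ground atom is a predicate applied to a tuple of terms from H, so the count is the sum over predicates of |H|^arity:
  S: 6^3 = 216;  R: 6^2 = 36;  Q: 6^3 = 216
Total ground atoms: 216 + 36 + 216 = 468.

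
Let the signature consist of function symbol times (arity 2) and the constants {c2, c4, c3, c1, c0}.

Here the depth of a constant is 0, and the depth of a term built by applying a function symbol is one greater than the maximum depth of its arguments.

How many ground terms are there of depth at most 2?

Count level by level. With function symbols times/2, the terms of depth ≤ k are the 5 constants together with each function applied to depth-≤(k−1) tuples, so N_k = 5 + N_{k-1}^2.
N_0 = 5
N_1 = 5 + 5^2 = 30
N_2 = 5 + 30^2 = 905

905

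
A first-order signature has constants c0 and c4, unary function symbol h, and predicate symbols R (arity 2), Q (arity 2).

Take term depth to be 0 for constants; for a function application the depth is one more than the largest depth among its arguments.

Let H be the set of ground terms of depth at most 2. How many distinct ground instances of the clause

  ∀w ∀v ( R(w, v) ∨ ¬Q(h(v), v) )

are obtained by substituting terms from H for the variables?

36

Ground terms of depth ≤ 2:
  Let N_k = |{terms of depth ≤ k}|. Then N_0 = 2 and N_k = 2 + N_{k-1} for k ≥ 1 (one summand per function symbol, arity giving the exponent).
  N_0 = 2
  N_1 = 2 + 2 = 4
  N_2 = 2 + 4 = 6
  Explicitly: c0, c4, h(c0), h(c4), h(h(c0)), h(h(c4)).
So there are 6 ground terms available for substitution.
Each of w, v ranges independently over the available ground terms, and distinct assignments produce distinct instances.
Number of ground instances = 6^2 = 36.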